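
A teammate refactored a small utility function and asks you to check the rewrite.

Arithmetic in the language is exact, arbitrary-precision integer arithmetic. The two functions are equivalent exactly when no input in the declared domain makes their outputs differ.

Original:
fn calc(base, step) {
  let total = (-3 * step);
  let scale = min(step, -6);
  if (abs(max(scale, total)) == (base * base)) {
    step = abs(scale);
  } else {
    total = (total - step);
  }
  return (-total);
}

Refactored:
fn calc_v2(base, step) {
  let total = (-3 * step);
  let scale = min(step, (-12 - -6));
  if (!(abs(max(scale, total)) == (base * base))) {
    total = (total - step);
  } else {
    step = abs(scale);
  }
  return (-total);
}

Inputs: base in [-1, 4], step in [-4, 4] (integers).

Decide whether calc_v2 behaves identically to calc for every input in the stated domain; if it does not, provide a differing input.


The two are interchangeable: arithmetic usage differs; and boolean connective usage differs; and constant usage differs, and every declared input agrees.
Tracing base=2, step=3: calc: total becomes -9; next scale becomes -6; next (abs(max(scale, total)) == (base * base)) evaluates to false; next total becomes -12; next final value 12 | calc_v2: total becomes -9; next scale becomes -6; next (!(abs(max(scale, total)) == (base * base))) evaluates to true; next total becomes -12; next final value 12 — matching result 12.
Sweeping the whole domain (54 inputs) finds no disagreement.
verdict: equivalent


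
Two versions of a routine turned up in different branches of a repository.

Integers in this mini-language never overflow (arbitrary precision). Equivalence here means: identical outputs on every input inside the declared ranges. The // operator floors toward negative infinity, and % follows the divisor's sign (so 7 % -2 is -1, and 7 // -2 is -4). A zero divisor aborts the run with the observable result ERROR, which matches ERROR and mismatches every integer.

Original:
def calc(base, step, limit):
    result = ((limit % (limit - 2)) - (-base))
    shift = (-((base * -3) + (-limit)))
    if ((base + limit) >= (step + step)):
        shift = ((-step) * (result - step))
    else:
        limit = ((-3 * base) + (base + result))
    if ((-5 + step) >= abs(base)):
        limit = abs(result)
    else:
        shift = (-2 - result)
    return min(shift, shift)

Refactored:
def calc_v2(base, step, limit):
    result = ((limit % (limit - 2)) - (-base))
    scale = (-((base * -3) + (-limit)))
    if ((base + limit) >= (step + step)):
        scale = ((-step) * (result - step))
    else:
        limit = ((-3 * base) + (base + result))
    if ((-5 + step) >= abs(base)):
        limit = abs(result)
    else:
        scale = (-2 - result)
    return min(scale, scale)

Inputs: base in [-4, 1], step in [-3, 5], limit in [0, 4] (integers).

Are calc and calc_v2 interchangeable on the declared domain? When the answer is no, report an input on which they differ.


This is a faithful refactor — local variable names differ, but the computed results match everywhere.
Spot check at base=-1, step=5, limit=4 — calc: result = -1; shift = 1; ((base + limit) >= (step + step)) -> false; limit = 1; ((-5 + step) >= abs(base)) -> false; shift = -1; return -1. calc_v2: result = -1; scale = 1; ((base + limit) >= (step + step)) -> false; limit = 1; ((-5 + step) >= abs(base)) -> false; scale = -1; return -1. Both give -1.
Checked all 270 inputs in the declared domain: the outputs agree on every one.
verdict: equivalent


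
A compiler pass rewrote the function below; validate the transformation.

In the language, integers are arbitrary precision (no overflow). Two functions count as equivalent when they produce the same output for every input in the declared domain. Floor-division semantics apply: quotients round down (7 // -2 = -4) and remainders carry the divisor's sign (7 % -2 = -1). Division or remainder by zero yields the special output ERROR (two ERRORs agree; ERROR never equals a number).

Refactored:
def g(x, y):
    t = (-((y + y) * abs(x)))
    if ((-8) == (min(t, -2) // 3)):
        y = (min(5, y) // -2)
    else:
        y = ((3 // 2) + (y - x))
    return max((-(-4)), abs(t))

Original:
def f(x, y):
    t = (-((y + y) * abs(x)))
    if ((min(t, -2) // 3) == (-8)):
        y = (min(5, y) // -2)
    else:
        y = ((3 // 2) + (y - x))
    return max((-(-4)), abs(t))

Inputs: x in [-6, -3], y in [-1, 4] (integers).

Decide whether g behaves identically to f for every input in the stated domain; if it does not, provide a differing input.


Comparing the listings, the differences include: same computation, different form.
Tracing x=-6, y=0: f: t := 0 | ((min(t, -2) // 3) == (-8)): false | y := 7 | result 4 | g: t := 0 | ((-8) == (min(t, -2) // 3)): false | y := 7 | result 4 — matching result 4.
Sweeping the whole domain (24 inputs) finds no disagreement.
verdict: equivalent


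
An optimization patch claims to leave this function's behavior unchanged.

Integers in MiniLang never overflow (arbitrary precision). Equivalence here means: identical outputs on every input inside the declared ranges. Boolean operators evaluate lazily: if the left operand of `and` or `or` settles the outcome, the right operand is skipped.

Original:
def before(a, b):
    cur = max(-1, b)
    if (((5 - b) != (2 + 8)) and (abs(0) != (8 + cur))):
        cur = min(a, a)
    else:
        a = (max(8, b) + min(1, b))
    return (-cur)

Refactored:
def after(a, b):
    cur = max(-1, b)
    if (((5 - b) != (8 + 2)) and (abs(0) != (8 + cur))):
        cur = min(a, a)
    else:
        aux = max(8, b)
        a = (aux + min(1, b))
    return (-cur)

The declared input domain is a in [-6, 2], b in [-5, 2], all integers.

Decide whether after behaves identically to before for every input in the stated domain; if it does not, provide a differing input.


Equivalent — the differences include statement counts differ, local variable names differ, yet no declared input distinguishes the two.
Spot check at a=0, b=-2 — before: cur=-1, then (((5 - b) != (2 + 8)) and (abs(0) != (8 + cur))) is true, then cur=0, then returns 0. after: cur=-1, then (((5 - b) != (8 + 2)) and (abs(0) != (8 + cur))) is true, then cur=0, then returns 0. Both give 0.
Checked all 72 inputs in the declared domain: the outputs agree on every one.
verdict: equivalent


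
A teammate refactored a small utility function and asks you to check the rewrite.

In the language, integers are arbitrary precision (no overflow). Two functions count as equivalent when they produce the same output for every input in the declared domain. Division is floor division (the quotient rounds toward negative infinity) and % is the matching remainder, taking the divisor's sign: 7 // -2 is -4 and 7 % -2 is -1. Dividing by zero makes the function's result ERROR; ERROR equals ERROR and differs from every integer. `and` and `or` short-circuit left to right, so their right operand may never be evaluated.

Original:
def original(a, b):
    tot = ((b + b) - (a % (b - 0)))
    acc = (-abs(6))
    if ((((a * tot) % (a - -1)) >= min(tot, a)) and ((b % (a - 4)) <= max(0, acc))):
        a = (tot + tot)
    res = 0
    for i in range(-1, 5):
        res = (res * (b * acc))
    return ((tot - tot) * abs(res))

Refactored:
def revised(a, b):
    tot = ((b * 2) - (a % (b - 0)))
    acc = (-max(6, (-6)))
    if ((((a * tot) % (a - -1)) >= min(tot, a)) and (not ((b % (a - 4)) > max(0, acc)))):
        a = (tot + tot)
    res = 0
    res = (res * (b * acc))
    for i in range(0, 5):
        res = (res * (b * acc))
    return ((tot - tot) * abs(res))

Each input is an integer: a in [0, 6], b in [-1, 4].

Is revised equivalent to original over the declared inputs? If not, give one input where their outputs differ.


This is a faithful refactor — constant usage differs, and statement counts differ, and min/max/abs usage differs, and loop structure differs, and arithmetic usage differs, and boolean connective usage differs, and comparison usage differs, but the computed results match everywhere.
Tracing a=6, b=0: original: hits division by zero so the output is ERROR | revised: hits division by zero so the output is ERROR — matching result ERROR.
Across all 42 domain points the two functions coincide.
verdict: equivalent


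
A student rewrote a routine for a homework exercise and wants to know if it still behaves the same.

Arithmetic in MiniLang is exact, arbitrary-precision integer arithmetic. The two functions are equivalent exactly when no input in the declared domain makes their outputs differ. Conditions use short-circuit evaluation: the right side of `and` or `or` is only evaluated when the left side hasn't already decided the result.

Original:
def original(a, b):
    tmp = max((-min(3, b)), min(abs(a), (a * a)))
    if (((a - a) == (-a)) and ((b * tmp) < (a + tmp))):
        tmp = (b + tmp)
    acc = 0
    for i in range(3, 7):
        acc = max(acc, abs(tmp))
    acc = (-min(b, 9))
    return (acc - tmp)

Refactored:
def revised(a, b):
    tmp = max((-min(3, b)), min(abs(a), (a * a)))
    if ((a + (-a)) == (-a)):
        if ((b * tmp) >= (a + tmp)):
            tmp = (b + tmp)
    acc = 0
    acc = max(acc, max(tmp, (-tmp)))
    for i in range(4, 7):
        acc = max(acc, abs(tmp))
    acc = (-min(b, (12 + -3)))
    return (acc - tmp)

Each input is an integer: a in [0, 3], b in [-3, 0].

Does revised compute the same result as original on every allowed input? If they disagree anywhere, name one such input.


Try a=0, b=-3.
original: tmp := 3 | (((a - a) == (-a)) and ((b * tmp) < (a + tmp))): true | tmp := 0 | acc := 0 | iter i=3: | acc := 0 | iter i=4: | acc := 0 | iter i=5: | acc := 0 | iter i=6: | acc := 0 | acc := 3 | result 3
revised: tmp := 3 | ((a + (-a)) == (-a)): true | ((b * tmp) >= (a + tmp)): false | acc := 0 | acc := 3 | iter i=4: | acc := 3 | iter i=5: | acc := 3 | iter i=6: | acc := 3 | acc := 3 | result 0
3 vs 0 — the two versions disagree here.
verdict: not equivalent; witness: a=0, b=-3


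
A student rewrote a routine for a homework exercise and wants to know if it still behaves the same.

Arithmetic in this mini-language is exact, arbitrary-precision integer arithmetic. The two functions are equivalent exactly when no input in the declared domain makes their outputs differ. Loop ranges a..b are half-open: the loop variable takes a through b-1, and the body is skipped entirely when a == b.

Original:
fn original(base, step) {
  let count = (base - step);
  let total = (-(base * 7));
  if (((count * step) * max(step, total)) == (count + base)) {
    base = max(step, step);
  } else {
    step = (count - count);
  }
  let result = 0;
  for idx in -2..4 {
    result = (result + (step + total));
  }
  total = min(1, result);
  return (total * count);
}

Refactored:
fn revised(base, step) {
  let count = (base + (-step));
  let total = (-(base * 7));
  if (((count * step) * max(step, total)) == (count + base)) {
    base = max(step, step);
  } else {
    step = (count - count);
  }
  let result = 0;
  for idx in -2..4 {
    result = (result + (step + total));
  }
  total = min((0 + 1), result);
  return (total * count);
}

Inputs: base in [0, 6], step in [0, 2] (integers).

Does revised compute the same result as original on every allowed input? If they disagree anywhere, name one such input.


Differences: constant usage differs, and arithmetic usage differs — yet all 21 inputs agree.
verdict: equivalent


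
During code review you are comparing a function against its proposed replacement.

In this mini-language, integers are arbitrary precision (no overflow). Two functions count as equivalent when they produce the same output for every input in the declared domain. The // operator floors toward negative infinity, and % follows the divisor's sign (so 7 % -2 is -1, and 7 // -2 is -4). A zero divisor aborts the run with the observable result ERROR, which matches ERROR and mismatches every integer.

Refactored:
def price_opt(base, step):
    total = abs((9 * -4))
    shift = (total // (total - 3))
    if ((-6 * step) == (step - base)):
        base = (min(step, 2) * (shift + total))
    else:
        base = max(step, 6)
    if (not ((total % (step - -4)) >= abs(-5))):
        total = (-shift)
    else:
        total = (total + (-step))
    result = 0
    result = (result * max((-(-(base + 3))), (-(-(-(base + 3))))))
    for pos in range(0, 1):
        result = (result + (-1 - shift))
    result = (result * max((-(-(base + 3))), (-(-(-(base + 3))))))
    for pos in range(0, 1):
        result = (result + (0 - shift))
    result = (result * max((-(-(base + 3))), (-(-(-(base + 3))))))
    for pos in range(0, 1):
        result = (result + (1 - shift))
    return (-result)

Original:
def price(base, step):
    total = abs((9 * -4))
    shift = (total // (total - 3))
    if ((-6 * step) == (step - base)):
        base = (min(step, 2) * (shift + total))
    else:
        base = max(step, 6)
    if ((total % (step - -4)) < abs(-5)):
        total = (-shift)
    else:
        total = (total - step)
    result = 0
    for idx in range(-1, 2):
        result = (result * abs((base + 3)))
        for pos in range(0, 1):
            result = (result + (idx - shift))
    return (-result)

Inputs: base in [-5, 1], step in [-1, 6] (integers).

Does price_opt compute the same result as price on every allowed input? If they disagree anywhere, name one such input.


The two versions differ — the changes include min/max/abs usage differs; also arithmetic usage differs; also constant usage differs; also statement counts differ; also local variable names differ; also loop structure differs; also boolean connective usage differs; also comparison usage differs.
As a probe, take base=-4, step=6: price runs total := 36 | shift := 1 | ((-6 * step) == (step - base)): false | base := 6 | ((total % (step - -4)) < abs(-5)): false | total := 30 | result := 0 | iter idx=-1: | result := 0 | iter pos=0: | result := -2 | iter idx=0: | result := -18 | iter pos=0: | result := -19 | iter idx=1: | result := -171 | iter pos=0: | result := -171 | result 171; price_opt runs total := 36 | shift := 1 | ((-6 * step) == (step - base)): false | base := 6 | (not ((total % (step - -4)) >= abs(-5))): false | total := 30 | result := 0 | result := 0 | iter pos=0: | result := -2 | result := -18 | iter pos=0: | result := -19 | result := -171 | iter pos=0: | result := -171 | result 171; both end at 171.
Every one of the 56 inputs gives matching results.
verdict: equivalent


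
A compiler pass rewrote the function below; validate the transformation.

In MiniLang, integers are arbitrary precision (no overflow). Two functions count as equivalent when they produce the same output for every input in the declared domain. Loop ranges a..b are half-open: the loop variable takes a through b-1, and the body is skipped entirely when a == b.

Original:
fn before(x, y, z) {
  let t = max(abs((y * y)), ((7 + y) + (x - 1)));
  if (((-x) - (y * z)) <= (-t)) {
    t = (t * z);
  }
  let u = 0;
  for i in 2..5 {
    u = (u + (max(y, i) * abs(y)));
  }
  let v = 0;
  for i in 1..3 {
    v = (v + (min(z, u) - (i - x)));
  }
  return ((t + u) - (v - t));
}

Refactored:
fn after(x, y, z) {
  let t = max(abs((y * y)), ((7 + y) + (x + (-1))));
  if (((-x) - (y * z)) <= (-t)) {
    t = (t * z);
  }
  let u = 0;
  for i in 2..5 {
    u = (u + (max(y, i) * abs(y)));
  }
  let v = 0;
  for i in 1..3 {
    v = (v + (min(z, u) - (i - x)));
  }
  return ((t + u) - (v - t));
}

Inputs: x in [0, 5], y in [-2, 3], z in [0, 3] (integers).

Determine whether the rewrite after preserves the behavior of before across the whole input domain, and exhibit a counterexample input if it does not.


This is a faithful refactor — arithmetic usage differs, but the computed results match everywhere.
As a probe, take x=1, y=3, z=2: before runs t = 10; (((-x) - (y * z)) <= (-t)) -> false; u = 0; [i=2]; u = 9; [i=3]; u = 18; [i=4]; u = 30; v = 0; [i=1]; v = 2; [i=2]; v = 3; return 47; after runs t = 10; (((-x) - (y * z)) <= (-t)) -> false; u = 0; [i=2]; u = 9; [i=3]; u = 18; [i=4]; u = 30; v = 0; [i=1]; v = 2; [i=2]; v = 3; return 47; both end at 47.
Every one of the 144 inputs gives matching results.
verdict: equivalent


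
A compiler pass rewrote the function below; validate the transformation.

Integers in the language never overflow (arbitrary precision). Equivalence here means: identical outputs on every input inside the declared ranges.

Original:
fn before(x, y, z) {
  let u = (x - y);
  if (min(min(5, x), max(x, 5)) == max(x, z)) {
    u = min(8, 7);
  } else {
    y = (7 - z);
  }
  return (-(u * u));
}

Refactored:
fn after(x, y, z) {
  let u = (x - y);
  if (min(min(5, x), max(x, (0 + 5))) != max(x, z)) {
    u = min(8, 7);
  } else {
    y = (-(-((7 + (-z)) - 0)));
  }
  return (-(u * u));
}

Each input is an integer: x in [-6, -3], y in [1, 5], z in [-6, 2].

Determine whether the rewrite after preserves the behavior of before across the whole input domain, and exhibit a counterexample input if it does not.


Not equivalent: x=-6, y=2, z=-6 separates them (-49 vs -64).
before: u = -8; (min(min(5, x), max(x, 5)) == max(x, z)) -> true; u = 7; return -49
after: u = -8; (min(min(5, x), max(x, (0 + 5))) != max(x, z)) -> false; y = 13; return -64
verdict: not equivalent; witness: x=-6, y=2, z=-6


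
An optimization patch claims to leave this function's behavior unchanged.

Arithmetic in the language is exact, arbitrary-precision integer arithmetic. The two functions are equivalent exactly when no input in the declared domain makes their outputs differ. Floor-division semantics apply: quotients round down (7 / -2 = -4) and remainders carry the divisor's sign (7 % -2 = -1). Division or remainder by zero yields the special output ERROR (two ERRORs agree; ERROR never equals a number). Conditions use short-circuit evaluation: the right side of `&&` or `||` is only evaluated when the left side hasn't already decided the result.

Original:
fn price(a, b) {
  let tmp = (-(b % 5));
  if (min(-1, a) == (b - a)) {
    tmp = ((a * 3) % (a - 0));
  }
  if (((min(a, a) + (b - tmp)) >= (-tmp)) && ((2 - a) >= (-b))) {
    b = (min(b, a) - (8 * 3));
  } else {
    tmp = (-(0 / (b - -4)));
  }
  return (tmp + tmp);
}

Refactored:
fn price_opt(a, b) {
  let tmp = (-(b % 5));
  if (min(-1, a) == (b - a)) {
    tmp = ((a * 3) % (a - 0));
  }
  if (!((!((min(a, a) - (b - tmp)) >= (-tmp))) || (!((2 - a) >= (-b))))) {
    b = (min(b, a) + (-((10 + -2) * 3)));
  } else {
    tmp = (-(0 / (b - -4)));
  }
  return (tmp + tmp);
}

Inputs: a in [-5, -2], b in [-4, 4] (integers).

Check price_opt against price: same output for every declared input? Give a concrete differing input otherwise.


There is a counterexample at a=-4, b=4: -8 on one side, 0 on the other.
price: tmp=-4, then (min(-1, a) == (b - a)) is false, then (((min(a, a) + (b - tmp)) >= (-tmp)) && ((2 - a) >= (-b))) is true, then b=-28, then returns -8
price_opt: tmp=-4, then (min(-1, a) == (b - a)) is false, then (!((!((min(a, a) - (b - tmp)) >= (-tmp))) || (!((2 - a) >= (-b))))) is false, then tmp=0, then returns 0
verdict: not equivalent; witness: a=-4, b=4


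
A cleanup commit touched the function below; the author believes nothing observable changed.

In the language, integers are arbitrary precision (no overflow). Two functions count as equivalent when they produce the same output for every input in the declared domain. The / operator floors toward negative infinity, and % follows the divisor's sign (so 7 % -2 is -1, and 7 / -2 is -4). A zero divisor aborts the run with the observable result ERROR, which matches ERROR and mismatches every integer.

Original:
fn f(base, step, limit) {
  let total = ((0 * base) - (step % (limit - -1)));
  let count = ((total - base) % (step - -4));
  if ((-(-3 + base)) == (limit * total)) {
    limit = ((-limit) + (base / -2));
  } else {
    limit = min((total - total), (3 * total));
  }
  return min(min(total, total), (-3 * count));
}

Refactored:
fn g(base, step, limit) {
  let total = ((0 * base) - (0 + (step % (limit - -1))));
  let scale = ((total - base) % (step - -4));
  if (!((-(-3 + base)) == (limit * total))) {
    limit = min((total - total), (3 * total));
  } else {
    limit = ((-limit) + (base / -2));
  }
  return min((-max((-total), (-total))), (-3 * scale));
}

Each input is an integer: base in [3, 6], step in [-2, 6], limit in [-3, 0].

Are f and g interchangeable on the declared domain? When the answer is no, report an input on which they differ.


This is a faithful refactor — arithmetic usage differs, plus constant usage differs, plus min/max/abs usage differs, plus boolean connective usage differs, plus local variable names differ, but the computed results match everywhere.
Tracing base=5, step=0, limit=-2: f: total := 0 | count := 3 | ((-(-3 + base)) == (limit * total)): false | limit := 0 | result -9 | g: total := 0 | scale := 3 | (!((-(-3 + base)) == (limit * total))): true | limit := 0 | result -9 — matching result -9.
Sweeping the whole domain (144 inputs) finds no disagreement.
verdict: equivalent


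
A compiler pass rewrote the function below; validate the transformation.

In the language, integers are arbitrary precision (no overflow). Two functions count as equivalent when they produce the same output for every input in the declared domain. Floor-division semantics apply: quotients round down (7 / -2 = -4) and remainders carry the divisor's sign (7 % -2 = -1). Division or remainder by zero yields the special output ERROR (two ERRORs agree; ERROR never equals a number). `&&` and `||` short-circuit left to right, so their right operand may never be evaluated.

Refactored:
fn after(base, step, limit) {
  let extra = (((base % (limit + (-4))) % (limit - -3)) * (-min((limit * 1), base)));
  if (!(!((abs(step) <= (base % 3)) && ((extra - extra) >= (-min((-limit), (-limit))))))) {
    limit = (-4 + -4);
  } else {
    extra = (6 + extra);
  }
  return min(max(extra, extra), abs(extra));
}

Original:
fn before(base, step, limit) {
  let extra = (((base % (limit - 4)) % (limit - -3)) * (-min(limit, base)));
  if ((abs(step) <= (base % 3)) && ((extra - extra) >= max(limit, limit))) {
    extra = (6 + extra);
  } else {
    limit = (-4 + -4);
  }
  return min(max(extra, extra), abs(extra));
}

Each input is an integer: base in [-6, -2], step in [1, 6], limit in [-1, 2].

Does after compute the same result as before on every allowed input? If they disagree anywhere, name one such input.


The rewrite breaks on base=-6, step=1, limit=-1, where the results are 6 and 12.
before: extra becomes 6; next ((abs(step) <= (base % 3)) && ((extra - extra) >= max(limit, limit))) evaluates to false; next limit becomes -8; next final value 6
after: extra becomes 6; next (!(!((abs(step) <= (base % 3)) && ((extra - extra) >= (-min((-limit), (-limit))))))) evaluates to false; next extra becomes 12; next final value 12
verdict: not equivalent; witness: base=-6, step=1, limit=-1


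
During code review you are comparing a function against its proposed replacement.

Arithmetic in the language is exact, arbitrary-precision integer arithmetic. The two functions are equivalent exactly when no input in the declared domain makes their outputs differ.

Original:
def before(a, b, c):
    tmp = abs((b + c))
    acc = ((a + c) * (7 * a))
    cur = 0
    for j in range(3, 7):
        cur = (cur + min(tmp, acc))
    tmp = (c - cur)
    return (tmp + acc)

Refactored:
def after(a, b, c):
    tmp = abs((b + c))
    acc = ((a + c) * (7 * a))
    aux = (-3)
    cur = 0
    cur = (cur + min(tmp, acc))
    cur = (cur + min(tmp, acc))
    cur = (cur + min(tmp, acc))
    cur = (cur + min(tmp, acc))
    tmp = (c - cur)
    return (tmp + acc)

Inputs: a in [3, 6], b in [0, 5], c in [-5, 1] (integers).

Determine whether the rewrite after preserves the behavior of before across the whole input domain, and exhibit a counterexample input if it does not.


Beyond behavior-preserving changes, the revision adds an assignment to `aux` whose value nothing reads.
One worked example (a=3, b=5, c=-2) — before: tmp=3, then acc=21, then cur=0, then (j=3), then cur=3, then (j=4), then cur=6, then (j=5), then cur=9, then (j=6), then cur=12, then tmp=-14, then returns 7; after: tmp=3, then acc=21, then aux=-3, then cur=0, then cur=3, then cur=6, then cur=9, then cur=12, then tmp=-14, then returns 7; agreement on 7.
An exhaustive pass over the 168 declared inputs shows identical outputs.
verdict: equivalent


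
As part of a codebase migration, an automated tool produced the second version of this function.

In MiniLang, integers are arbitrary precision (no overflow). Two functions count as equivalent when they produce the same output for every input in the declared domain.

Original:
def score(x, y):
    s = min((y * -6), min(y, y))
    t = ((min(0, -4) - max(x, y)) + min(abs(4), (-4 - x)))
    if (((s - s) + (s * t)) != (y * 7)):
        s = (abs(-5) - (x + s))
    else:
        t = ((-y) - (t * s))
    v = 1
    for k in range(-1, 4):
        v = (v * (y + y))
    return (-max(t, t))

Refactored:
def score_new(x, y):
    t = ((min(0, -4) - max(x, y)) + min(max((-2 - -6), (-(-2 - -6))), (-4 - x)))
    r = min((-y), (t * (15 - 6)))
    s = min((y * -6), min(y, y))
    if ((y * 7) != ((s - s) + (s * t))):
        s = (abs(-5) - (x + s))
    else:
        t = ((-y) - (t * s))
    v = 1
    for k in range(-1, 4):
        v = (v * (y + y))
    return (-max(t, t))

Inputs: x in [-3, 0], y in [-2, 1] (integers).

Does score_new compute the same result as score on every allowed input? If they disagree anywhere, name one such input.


Changes here: arithmetic usage differs; constant usage differs; min/max/abs usage differs; statement counts differ; local variable names differ; the full 16-point sweep finds no disagreement.
verdict: equivalent


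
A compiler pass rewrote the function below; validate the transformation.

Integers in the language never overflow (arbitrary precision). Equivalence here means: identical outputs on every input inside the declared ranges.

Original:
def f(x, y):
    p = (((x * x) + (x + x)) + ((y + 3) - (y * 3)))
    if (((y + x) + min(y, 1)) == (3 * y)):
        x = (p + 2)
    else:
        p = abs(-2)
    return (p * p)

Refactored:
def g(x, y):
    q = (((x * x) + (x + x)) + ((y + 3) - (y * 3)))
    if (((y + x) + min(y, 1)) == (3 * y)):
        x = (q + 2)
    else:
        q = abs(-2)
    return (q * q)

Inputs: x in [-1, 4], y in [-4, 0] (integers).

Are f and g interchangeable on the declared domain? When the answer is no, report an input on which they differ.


Comparing the listings, the differences include: local variable names differ.
Tracing x=-1, y=-1: f: p := 4 | (((y + x) + min(y, 1)) == (3 * y)): true | x := 6 | result 16 | g: q := 4 | (((y + x) + min(y, 1)) == (3 * y)): true | x := 6 | result 16 — matching result 16.
An exhaustive pass over the 30 declared inputs shows identical outputs.
verdict: equivalent


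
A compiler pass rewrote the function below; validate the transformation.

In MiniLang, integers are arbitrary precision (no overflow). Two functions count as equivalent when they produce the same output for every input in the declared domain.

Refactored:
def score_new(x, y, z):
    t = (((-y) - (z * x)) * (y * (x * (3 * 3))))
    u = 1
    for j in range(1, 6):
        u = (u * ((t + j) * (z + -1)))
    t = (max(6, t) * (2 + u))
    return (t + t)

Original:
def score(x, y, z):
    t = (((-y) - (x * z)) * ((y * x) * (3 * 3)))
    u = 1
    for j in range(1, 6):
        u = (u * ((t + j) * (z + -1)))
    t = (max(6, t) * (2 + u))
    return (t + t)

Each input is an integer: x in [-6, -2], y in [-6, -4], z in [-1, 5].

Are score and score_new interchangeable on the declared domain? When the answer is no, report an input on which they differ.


This is a faithful refactor — same computation, different form, but the computed results match everywhere.
As a probe, take x=-4, y=-6, z=2: score runs t = 3024; u = 1; [j=1]; u = 3025; [j=2]; u = 9153650; [j=3]; u = 27708098550; [j=4]; u = 83900122409400; [j=5]; u = 254133470778072600; t = 768499615632891548448; return 1536999231265783096896; score_new runs t = 3024; u = 1; [j=1]; u = 3025; [j=2]; u = 9153650; [j=3]; u = 27708098550; [j=4]; u = 83900122409400; [j=5]; u = 254133470778072600; t = 768499615632891548448; return 1536999231265783096896; both end at 1536999231265783096896.
Sweeping the whole domain (105 inputs) finds no disagreement.
verdict: equivalent


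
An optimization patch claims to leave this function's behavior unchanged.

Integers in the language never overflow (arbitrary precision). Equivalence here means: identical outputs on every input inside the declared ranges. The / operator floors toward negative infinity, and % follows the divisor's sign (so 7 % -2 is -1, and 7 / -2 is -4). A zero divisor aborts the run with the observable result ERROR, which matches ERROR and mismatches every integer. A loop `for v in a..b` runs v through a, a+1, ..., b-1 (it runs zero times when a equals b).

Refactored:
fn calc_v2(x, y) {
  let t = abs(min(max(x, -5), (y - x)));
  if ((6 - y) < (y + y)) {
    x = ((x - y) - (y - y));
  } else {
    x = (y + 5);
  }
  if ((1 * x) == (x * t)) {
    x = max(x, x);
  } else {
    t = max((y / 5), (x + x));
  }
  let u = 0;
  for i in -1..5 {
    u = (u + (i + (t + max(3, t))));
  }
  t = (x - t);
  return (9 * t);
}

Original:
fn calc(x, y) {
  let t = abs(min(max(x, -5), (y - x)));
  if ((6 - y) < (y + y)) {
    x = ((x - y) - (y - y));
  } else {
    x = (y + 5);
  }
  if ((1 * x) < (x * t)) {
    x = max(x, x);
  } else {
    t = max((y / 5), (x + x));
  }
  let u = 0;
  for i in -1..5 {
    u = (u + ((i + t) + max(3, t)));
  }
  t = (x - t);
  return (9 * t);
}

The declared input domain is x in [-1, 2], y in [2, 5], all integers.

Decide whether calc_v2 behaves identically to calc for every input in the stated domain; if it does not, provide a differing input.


Consider the input x=-1, y=2.
calc: t = 1; ((6 - y) < (y + y)) -> false; x = 7; ((1 * x) < (x * t)) -> false; t = 14; u = 0; [i=-1]; u = 27; [i=0]; u = 55; [i=1]; u = 84; [i=2]; u = 114; [i=3]; u = 145; [i=4]; u = 177; t = -7; return -63
calc_v2: t = 1; ((6 - y) < (y + y)) -> false; x = 7; ((1 * x) == (x * t)) -> true; x = 7; u = 0; [i=-1]; u = 3; [i=0]; u = 7; [i=1]; u = 12; [i=2]; u = 18; [i=3]; u = 25; [i=4]; u = 33; t = 6; return 54
-63 and 54 differ, so these are not the same function on this domain.
verdict: not equivalent; witness: x=-1, y=2


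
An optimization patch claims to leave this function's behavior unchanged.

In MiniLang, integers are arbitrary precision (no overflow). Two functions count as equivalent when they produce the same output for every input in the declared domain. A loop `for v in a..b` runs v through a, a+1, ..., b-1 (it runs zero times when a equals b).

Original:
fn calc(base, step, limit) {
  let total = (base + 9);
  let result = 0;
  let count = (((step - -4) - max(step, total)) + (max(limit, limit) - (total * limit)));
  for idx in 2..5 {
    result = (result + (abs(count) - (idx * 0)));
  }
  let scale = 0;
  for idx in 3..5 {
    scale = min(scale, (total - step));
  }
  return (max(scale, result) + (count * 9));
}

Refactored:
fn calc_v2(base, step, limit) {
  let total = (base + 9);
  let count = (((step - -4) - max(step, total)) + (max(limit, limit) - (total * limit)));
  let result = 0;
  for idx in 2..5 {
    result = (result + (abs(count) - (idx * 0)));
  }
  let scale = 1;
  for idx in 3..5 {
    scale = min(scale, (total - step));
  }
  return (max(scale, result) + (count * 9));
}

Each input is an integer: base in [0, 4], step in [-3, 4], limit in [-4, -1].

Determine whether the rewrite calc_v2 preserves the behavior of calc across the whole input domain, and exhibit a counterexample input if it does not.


Run the pair on base=0, step=-3, limit=-1.
calc: total = 9; result = 0; count = 0; [idx=2]; result = 0; [idx=3]; result = 0; [idx=4]; result = 0; scale = 0; [idx=3]; scale = 0; [idx=4]; scale = 0; return 0
calc_v2: total = 9; count = 0; result = 0; [idx=2]; result = 0; [idx=3]; result = 0; [idx=4]; result = 0; scale = 1; [idx=3]; scale = 1; [idx=4]; scale = 1; return 1
0 against 1: the behavior changed.
verdict: not equivalent; witness: base=0, step=-3, limit=-1


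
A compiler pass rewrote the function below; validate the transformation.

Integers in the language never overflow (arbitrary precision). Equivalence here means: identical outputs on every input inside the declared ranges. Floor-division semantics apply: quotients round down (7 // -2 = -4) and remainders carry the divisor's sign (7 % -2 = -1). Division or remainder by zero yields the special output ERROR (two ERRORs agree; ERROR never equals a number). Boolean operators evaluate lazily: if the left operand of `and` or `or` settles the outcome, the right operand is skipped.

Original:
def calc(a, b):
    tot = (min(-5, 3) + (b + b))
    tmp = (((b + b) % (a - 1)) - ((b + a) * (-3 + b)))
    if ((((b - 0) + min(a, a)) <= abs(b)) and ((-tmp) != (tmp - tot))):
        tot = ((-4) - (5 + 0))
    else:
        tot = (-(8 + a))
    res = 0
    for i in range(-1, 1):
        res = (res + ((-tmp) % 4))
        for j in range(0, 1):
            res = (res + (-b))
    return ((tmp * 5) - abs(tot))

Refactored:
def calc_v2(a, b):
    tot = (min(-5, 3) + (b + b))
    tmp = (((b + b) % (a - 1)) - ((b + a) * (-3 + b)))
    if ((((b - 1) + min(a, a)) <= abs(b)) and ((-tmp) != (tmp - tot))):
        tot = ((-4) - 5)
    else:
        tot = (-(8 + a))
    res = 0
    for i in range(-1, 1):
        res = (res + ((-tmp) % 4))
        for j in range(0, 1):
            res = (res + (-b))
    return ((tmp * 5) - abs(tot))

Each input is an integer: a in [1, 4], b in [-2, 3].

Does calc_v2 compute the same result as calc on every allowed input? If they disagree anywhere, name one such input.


At a=3, b=-1: calc gives 29, calc_v2 gives 31.
verdict: not equivalent; witness: a=3, b=-1


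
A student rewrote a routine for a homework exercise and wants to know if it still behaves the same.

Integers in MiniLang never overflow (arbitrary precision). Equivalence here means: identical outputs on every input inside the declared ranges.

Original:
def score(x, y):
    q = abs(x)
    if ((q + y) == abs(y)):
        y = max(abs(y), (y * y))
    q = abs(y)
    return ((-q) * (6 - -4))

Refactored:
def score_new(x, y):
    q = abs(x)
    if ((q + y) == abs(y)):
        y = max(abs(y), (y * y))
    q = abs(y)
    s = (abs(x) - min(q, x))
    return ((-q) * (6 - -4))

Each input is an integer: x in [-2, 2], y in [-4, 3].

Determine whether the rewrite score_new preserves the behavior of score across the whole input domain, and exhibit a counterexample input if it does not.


Comparing the listings, the differences include: arithmetic usage differs; and statement counts differ; and local variable names differ; and min/max/abs usage differs.
Spot check at x=-1, y=2 — score: q := 1 | ((q + y) == abs(y)): false | q := 2 | result -20. score_new: q := 1 | ((q + y) == abs(y)): false | q := 2 | s := 2 | result -20. Both give -20.
Across all 40 domain points the two functions coincide.
verdict: equivalent


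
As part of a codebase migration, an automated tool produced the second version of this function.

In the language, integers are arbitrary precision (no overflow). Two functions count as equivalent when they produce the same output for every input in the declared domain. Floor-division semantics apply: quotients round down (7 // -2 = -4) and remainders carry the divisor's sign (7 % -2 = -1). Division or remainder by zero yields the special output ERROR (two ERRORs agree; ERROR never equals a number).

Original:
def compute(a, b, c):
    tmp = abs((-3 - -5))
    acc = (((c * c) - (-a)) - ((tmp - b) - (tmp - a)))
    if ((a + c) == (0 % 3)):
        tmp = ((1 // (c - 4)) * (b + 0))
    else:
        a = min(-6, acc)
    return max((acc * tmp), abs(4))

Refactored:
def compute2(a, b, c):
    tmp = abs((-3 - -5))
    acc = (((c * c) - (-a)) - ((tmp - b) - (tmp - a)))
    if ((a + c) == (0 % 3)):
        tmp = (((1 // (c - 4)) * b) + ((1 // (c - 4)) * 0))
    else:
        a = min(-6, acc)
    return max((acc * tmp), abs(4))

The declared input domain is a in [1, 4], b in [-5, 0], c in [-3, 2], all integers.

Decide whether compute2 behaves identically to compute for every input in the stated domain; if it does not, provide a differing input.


This is a faithful refactor — arithmetic usage differs, constant usage differs, but the computed results match everywhere.
One worked example (a=3, b=-4, c=0) — compute: tmp=2, then acc=-4, then ((a + c) == (0 % 3)) is false, then a=-6, then returns 4; compute2: tmp=2, then acc=-4, then ((a + c) == (0 % 3)) is false, then a=-6, then returns 4; agreement on 4.
An exhaustive pass over the 144 declared inputs shows identical outputs.
verdict: equivalent


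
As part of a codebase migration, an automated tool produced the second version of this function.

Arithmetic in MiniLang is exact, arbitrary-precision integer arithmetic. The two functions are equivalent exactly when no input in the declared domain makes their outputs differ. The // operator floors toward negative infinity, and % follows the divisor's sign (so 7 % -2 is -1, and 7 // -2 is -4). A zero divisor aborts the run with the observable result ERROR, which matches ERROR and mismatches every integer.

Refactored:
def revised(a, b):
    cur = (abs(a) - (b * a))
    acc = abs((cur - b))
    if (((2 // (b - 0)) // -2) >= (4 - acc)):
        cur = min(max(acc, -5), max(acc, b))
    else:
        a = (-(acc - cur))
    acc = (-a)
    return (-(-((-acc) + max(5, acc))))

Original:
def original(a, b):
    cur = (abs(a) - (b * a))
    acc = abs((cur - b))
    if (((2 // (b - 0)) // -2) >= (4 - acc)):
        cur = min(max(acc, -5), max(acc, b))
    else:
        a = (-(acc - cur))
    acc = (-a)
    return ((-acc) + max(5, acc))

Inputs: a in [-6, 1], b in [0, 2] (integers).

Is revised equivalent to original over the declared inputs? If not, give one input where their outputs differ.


This is a faithful refactor — same computation, different form, but the computed results match everywhere.
Tracing a=-3, b=0: original: cur = 3; acc = 3; division by zero -> ERROR | revised: cur = 3; acc = 3; division by zero -> ERROR — matching result ERROR.
Sweeping the whole domain (24 inputs) finds no disagreement.
verdict: equivalent


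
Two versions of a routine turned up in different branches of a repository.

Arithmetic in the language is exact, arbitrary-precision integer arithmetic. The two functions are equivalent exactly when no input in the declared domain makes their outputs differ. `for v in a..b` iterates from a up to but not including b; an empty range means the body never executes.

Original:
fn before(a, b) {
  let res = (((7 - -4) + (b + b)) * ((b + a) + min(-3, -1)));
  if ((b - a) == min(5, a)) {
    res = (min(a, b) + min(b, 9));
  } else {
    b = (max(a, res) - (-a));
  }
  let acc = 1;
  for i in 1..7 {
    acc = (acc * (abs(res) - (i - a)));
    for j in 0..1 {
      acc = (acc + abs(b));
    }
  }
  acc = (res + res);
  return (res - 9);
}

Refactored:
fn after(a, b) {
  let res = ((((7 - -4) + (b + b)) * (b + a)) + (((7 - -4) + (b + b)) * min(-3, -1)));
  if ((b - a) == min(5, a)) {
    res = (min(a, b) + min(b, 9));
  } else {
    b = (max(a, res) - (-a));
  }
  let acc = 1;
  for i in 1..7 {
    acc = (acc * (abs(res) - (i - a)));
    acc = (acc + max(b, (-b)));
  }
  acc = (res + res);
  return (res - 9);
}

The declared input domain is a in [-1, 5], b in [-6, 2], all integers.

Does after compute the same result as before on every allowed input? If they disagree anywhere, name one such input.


Reading the diff, among the changes: loop structure differs, arithmetic usage differs, constant usage differs, statement counts differ, local variable names differ, min/max/abs usage differs.
As a probe, take a=-1, b=0: before runs res becomes -44; next ((b - a) == min(5, a)) evaluates to false; next b becomes -2; next acc becomes 1; next at i=1:; next acc becomes 42; next at j=0:; next acc becomes 44; next at i=2:; next acc becomes 1804; next at j=0:; next acc becomes 1806; next at i=3:; next acc becomes 72240; next at j=0:; next acc becomes 72242; next at i=4:; next acc becomes 2817438; next at j=0:; next acc becomes 2817440; next at i=5:; next acc becomes 107062720; next at j=0:; next acc becomes 107062722; next at i=6:; next acc becomes 3961320714; next at j=0:; next acc becomes 3961320716; next acc becomes -88; next final value -53; after runs res becomes -44; next ((b - a) == min(5, a)) evaluates to false; next b becomes -2; next acc becomes 1; next at i=1:; next acc becomes 42; next acc becomes 44; next at i=2:; next acc becomes 1804; next acc becomes 1806; next at i=3:; next acc becomes 72240; next acc becomes 72242; next at i=4:; next acc becomes 2817438; next acc becomes 2817440; next at i=5:; next acc becomes 107062720; next acc becomes 107062722; next at i=6:; next acc becomes 3961320714; next acc becomes 3961320716; next acc becomes -88; next final value -53; both end at -53.
Every one of the 63 inputs gives matching results.
verdict: equivalent
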